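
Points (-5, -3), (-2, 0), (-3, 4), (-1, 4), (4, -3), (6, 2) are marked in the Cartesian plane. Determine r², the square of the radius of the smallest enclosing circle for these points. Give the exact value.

The minimum enclosing circle of a finite set is fixed by two of the points (as a diameter) or three (as a circumcircle).
The farthest pair is (-5, -3)–(6, 2) with squared distance 146. The circle on this segment as diameter has centre (0.5, -0.5) and r² = 146/4 = 36.5.
Check (-2, 0): distance² to centre = 6.5 ≤ 36.5, so it lies inside.
All remaining points lie in this disk, and no smaller disk contains both endpoints, so this is the minimum enclosing circle.

36.5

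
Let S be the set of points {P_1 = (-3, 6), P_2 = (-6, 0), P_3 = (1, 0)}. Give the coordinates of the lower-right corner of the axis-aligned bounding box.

x-range [-6, 1], y-range [0, 6].
The lower-right corner is (1, 0).

(1, 0)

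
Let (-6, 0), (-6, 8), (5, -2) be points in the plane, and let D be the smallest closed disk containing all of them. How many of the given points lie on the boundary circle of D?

2

Call the three points A, B, C in the order given.
Side lengths²: AB² = 64, AC² = 125, BC² = 221.
Since BC² = 221 ≥ 125 + 64 = 189, the angle opposite BC is not acute, so the smallest enclosing circle has BC as diameter.
Centre = midpoint of BC = (-0.5, 3), r² = 221/4 = 55.25.
The points at distance exactly r from the centre are (-6, 8), (5, -2) — 2 points.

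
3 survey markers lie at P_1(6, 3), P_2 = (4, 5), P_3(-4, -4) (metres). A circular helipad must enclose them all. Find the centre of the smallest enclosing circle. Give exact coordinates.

Side lengths²: P_1P_2² = 8, P_1P_3² = 149, P_2P_3² = 145.
Since P_1P_3² = 149 < 145 + 8 = 153, the triangle is acute, so the smallest enclosing circle is the circumcircle.
Circumcentre = (27/34, -7/34), r² = 21605/578.
Centre = (27/34, -7/34).

(27/34, -7/34)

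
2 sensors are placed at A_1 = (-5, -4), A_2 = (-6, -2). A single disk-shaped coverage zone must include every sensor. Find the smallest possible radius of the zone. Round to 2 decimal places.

The smallest circle enclosing two points has them as diameter endpoints.
Centre = midpoint = (-5.5, -3); r² = |A_1A_2|²/4 = 5/4 = 1.25.
r = √(1.25) ≈ 1.12.

1.12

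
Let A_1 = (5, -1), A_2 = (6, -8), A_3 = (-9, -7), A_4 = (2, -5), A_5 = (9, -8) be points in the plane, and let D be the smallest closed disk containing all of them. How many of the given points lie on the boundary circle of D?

2

By Welzl's lemma the MEC is supported by two points (diametrically opposite) or three points (on a circumcircle).
The farthest pair is A_3–A_5 with squared distance 325. The circle on this segment as diameter has centre (0, -7.5) and r² = 325/4 = 81.25.
Check A_1: distance² to centre = 67.25 ≤ 81.25, so it lies inside.
All remaining points lie in this disk, and no smaller disk contains both endpoints, so this is the minimum enclosing circle.
The points at distance exactly r from the centre are A_3, A_5 — 2 points.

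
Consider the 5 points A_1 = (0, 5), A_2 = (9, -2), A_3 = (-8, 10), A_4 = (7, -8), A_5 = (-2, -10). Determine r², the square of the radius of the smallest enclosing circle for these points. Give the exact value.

137.25

The minimum enclosing circle of a finite set is fixed by two of the points (as a diameter) or three (as a circumcircle).
The farthest pair is A_3–A_4 with squared distance 549. The circle on this segment as diameter has centre (-0.5, 1) and r² = 549/4 = 137.25.
Check A_1: distance² to centre = 16.25 ≤ 137.25, so it lies inside.
All remaining points lie in this disk, and no smaller disk contains both endpoints, so this is the minimum enclosing circle.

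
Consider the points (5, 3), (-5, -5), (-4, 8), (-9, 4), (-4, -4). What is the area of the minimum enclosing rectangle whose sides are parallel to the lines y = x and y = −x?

In coordinates u = x + y, v = x − y the rectangle is axis-aligned; the map (x,y)→(u,v) scales areas by 2.
u-values: 8, -10, 4, -5, -8; range = 8 − (-10) = 18.
v-values: 2, 0, -12, -13, 0; range = 2 − (-13) = 15.
Area = (18 × 15) / 2 = 135.

135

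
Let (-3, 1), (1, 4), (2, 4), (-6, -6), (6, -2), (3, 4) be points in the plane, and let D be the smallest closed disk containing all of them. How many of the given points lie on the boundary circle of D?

3

A smallest enclosing disk is always determined by at most three of the input points on its boundary.
The minimum enclosing circle is determined by three boundary points: (-6, -6), (6, -2), (3, 4).
Their circumcentre is (-11/14, -23/14) with r² = 4525/98.
The farthest remaining point (2, 4) is at distance² 3881/98 ≤ 4525/98.
The points at distance exactly r from the centre are (-6, -6), (6, -2), (3, 4) — 3 points.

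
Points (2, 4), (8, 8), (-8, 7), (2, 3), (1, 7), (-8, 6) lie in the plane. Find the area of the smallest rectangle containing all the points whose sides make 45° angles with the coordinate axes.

In coordinates u = x + y, v = x − y the rectangle is axis-aligned; the map (x,y)→(u,v) scales areas by 2.
u-values: 6, 16, -1, 5, 8, -2; range = 16 − (-2) = 18.
v-values: -2, 0, -15, -1, -6, -14; range = 0 − (-15) = 15.
Area = (18 × 15) / 2 = 135.

135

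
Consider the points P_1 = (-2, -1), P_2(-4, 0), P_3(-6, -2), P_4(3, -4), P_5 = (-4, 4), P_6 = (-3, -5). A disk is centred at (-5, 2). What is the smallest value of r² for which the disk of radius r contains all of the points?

100

The required radius is the distance from (-5, 2) to the farthest point.
Squared distances: 18, 5, 17, 100, 5, 53.
Maximum is 100, attained at P_4.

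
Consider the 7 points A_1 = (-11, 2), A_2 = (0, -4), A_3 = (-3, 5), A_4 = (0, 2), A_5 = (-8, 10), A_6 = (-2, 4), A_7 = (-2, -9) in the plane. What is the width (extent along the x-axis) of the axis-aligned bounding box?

11

max x = 0, min x = -11, so width = 11.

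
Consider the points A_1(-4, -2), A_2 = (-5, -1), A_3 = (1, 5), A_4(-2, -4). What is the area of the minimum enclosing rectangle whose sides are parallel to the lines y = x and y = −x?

In coordinates u = x + y, v = x − y the rectangle is axis-aligned; the map (x,y)→(u,v) scales areas by 2.
u-values: -6, -6, 6, -6; range = 6 − (-6) = 12.
v-values: -2, -4, -4, 2; range = 2 − (-4) = 6.
Area = (12 × 6) / 2 = 36.

36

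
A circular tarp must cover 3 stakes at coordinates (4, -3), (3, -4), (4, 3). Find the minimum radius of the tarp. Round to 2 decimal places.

3.54

Call the three points A, B, C in the order given.
Side lengths²: AB² = 2, AC² = 36, BC² = 50.
Since BC² = 50 ≥ 36 + 2 = 38, the angle opposite BC is not acute, so the smallest enclosing circle has BC as diameter.
Centre = midpoint of BC = (3.5, -0.5), r² = 50/4 = 12.5.
r = √(12.5) ≈ 3.54.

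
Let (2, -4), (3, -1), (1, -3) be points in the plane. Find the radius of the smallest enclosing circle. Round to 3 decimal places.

1.581

Call the three points A, B, C in the order given.
Side lengths²: AB² = 10, AC² = 2, BC² = 8.
Since AB² = 10 ≥ 8 + 2 = 10, the angle opposite AB is not acute, so the smallest enclosing circle has AB as diameter.
Centre = midpoint of AB = (2.5, -2.5), r² = 10/4 = 2.5.
r = √(2.5) ≈ 1.581.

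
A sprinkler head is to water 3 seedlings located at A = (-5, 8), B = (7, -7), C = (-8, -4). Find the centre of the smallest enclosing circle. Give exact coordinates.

(9/14, 3/14)

Side lengths²: AB² = 369, AC² = 153, BC² = 234.
Since AB² = 369 < 234 + 153 = 387, the triangle is acute, so the smallest enclosing circle is the circumcircle.
Circumcentre = (9/14, 3/14), r² = 9061/98.
Centre = (9/14, 3/14).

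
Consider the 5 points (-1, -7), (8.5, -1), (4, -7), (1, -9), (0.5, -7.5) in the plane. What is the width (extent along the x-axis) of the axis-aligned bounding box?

9.5

max x = 8.5, min x = -1, so width = 9.5.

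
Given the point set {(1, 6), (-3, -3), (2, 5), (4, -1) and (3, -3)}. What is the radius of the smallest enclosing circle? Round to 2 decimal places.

The minimum enclosing circle is determined by three boundary points: (1, 6), (-3, -3), (3, -3).
Their circumcentre is (0, 19/18) with r² = 8245/324.
The farthest remaining point (4, -1) is at distance² 6553/324 ≤ 8245/324.
r = √(8245/324) ≈ 5.04.

5.04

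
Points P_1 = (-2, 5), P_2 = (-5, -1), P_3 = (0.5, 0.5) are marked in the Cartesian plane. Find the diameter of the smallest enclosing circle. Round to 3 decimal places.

Side lengths²: P_1P_2² = 45, P_1P_3² = 26.5, P_2P_3² = 32.5.
Since P_1P_2² = 45 < 32.5 + 26.5 = 59, the triangle is acute, so the smallest enclosing circle is the circumcircle.
Circumcentre = (-105/38, 31/19), r² = 17225/1444.
Diameter = 2r = 2√(17225/1444) ≈ 6.908.

6.908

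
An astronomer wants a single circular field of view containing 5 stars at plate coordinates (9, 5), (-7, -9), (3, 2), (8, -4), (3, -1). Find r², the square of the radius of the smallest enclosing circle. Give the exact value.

113

By Welzl's lemma the MEC is supported by two points (diametrically opposite) or three points (on a circumcircle).
The farthest pair is (9, 5)–(-7, -9) with squared distance 452. The circle on this segment as diameter has centre (1, -2) and r² = 452/4 = 113.
Check (3, 2): distance² to centre = 20 ≤ 113, so it lies inside.
All remaining points lie in this disk, and no smaller disk contains both endpoints, so this is the minimum enclosing circle.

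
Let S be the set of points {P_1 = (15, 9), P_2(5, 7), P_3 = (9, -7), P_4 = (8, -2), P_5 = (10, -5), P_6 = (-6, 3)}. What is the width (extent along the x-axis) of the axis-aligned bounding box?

max x = 15, min x = -6, so width = 21.

21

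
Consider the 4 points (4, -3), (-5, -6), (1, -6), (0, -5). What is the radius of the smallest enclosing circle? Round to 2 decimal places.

4.74

By Welzl's lemma the MEC is supported by two points (diametrically opposite) or three points (on a circumcircle).
The farthest pair is (4, -3)–(-5, -6) with squared distance 90. The circle on this segment as diameter has centre (-0.5, -4.5) and r² = 90/4 = 22.5.
Check (1, -6): distance² to centre = 4.5 ≤ 22.5, so it lies inside.
All remaining points lie in this disk, and no smaller disk contains both endpoints, so this is the minimum enclosing circle.
r = √(22.5) ≈ 4.74.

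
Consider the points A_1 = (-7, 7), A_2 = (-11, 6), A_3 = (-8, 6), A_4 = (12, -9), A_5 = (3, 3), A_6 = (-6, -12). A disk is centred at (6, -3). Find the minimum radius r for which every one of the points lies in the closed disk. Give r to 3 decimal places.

The required radius is the distance from (6, -3) to the farthest point.
Squared distances: 269, 370, 277, 72, 45, 225.
Maximum is 370, attained at A_2.
r = √370 ≈ 19.235.

19.235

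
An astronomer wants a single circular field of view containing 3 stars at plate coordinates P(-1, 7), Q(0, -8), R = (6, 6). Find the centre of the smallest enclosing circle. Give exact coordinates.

Side lengths²: PQ² = 226, PR² = 50, QR² = 232.
Since QR² = 232 < 226 + 50 = 276, the triangle is acute, so the smallest enclosing circle is the circumcircle.
Circumcentre = (79/52, -19/52), r² = 81925/1352.
Centre = (79/52, -19/52).

(79/52, -19/52)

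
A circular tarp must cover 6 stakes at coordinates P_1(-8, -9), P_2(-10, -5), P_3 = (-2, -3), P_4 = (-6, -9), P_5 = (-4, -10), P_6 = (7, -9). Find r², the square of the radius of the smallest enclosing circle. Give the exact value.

A smallest enclosing disk is always determined by at most three of the input points on its boundary.
The farthest pair is P_2–P_6 with squared distance 305. The circle on this segment as diameter has centre (-1.5, -7) and r² = 305/4 = 76.25.
Check P_1: distance² to centre = 46.25 ≤ 76.25, so it lies inside.
All remaining points lie in this disk, and no smaller disk contains both endpoints, so this is the minimum enclosing circle.

76.25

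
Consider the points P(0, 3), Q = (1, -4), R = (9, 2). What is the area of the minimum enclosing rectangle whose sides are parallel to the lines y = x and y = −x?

In coordinates u = x + y, v = x − y the rectangle is axis-aligned; the map (x,y)→(u,v) scales areas by 2.
u-values: 3, -3, 11; range = 11 − (-3) = 14.
v-values: -3, 5, 7; range = 7 − (-3) = 10.
Area = (14 × 10) / 2 = 70.

70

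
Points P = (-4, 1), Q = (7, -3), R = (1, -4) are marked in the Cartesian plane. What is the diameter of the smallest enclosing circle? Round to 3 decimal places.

11.705

Side lengths²: PQ² = 137, PR² = 50, QR² = 37.
Since PQ² = 137 ≥ 50 + 37 = 87, the angle opposite PQ is not acute, so the smallest enclosing circle has PQ as diameter.
Centre = midpoint of PQ = (1.5, -1), r² = 137/4 = 34.25.
Diameter = 2r = 2√(34.25) ≈ 11.705.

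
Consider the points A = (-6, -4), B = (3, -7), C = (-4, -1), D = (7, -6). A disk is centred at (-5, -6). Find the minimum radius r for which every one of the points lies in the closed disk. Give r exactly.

The required radius is the distance from (-5, -6) to the farthest point.
Squared distances: 5, 65, 26, 144.
Maximum is 144, attained at D.
r = √144 = 12.

12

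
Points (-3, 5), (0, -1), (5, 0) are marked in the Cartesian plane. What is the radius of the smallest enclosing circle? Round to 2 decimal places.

Call the three points A, B, C in the order given.
Side lengths²: AB² = 45, AC² = 89, BC² = 26.
Since AC² = 89 ≥ 45 + 26 = 71, the angle opposite AC is not acute, so the smallest enclosing circle has AC as diameter.
Centre = midpoint of AC = (1, 2.5), r² = 89/4 = 22.25.
r = √(22.25) ≈ 4.72.

4.72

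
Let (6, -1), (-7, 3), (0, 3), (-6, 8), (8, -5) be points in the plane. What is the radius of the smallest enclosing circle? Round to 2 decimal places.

A smallest enclosing disk is always determined by at most three of the input points on its boundary.
The farthest pair is (-6, 8)–(8, -5) with squared distance 365. The circle on this segment as diameter has centre (1, 1.5) and r² = 365/4 = 91.25.
Check (6, -1): distance² to centre = 31.25 ≤ 91.25, so it lies inside.
All remaining points lie in this disk, and no smaller disk contains both endpoints, so this is the minimum enclosing circle.
r = √(91.25) ≈ 9.55.

9.55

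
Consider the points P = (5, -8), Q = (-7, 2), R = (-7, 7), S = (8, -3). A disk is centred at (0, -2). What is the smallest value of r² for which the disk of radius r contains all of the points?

The required radius is the distance from (0, -2) to the farthest point.
Squared distances: 61, 65, 130, 65.
Maximum is 130, attained at R.

130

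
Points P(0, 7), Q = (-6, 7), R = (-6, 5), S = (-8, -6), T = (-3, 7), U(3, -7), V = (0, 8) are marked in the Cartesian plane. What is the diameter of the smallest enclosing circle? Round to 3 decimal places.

A smallest enclosing disk is always determined by at most three of the input points on its boundary.
The minimum enclosing circle is determined by three boundary points: S, U, V.
Their circumcentre is (-52/27, -5/27) with r² = 51545/729.
The farthest remaining point Q is at distance² 49736/729 ≤ 51545/729.
Diameter = 2r = 2√(51545/729) ≈ 16.817.

16.817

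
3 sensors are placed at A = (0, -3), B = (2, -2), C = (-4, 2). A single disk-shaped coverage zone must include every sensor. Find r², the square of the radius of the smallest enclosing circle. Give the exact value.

Side lengths²: AB² = 5, AC² = 41, BC² = 52.
Since BC² = 52 ≥ 41 + 5 = 46, the angle opposite BC is not acute, so the smallest enclosing circle has BC as diameter.
Centre = midpoint of BC = (-1, 0), r² = 52/4 = 13.

13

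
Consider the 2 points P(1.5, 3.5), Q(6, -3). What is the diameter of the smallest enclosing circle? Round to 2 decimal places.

The smallest circle enclosing two points has them as diameter endpoints.
Centre = midpoint = (3.75, 0.25); r² = |PQ|²/4 = 62.5/4 = 15.625.
Diameter = 2r = 2√(15.625) ≈ 7.91.

7.91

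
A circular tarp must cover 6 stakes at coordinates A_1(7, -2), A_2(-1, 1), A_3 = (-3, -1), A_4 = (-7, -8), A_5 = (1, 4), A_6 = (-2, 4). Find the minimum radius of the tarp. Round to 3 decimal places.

By Welzl's lemma the MEC is supported by two points (diametrically opposite) or three points (on a circumcircle).
The minimum enclosing circle is determined by three boundary points: A_1, A_4, A_5.
Their circumcentre is (-0.6, -3.6) with r² = 60.32.
The farthest remaining point A_6 is at distance² 59.72 ≤ 60.32.
r = √(60.32) ≈ 7.767.

7.767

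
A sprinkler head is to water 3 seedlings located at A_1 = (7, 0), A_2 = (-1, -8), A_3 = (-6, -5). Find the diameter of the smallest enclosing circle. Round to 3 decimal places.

Side lengths²: A_1A_2² = 128, A_1A_3² = 194, A_2A_3² = 34.
Since A_1A_3² = 194 ≥ 128 + 34 = 162, the angle opposite A_1A_3 is not acute, so the smallest enclosing circle has A_1A_3 as diameter.
Centre = midpoint of A_1A_3 = (0.5, -2.5), r² = 194/4 = 48.5.
Diameter = 2r = 2√(48.5) ≈ 13.928.

13.928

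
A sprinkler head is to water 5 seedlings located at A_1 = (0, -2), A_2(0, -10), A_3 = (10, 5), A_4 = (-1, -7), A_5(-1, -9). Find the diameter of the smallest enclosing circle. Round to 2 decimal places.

18.03

A smallest enclosing disk is always determined by at most three of the input points on its boundary.
The farthest pair is A_2–A_3 with squared distance 325. The circle on this segment as diameter has centre (5, -2.5) and r² = 325/4 = 81.25.
Check A_1: distance² to centre = 25.25 ≤ 81.25, so it lies inside.
All remaining points lie in this disk, and no smaller disk contains both endpoints, so this is the minimum enclosing circle.
Diameter = 2r = 2√(81.25) ≈ 18.03.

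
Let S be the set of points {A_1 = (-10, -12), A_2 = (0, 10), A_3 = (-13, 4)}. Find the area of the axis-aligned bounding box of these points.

x ranges over [-13, 0], width 13.
y ranges over [-12, 10], height 22.
Area = 13 × 22 = 286.

286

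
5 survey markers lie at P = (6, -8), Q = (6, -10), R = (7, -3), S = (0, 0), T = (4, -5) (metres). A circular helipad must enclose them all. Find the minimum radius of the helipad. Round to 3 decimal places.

5.831

A smallest enclosing disk is always determined by at most three of the input points on its boundary.
The farthest pair is Q–S with squared distance 136. The circle on this segment as diameter has centre (3, -5) and r² = 136/4 = 34.
Check P: distance² to centre = 18 ≤ 34, so it lies inside.
All remaining points lie in this disk, and no smaller disk contains both endpoints, so this is the minimum enclosing circle.
r = √34 ≈ 5.831.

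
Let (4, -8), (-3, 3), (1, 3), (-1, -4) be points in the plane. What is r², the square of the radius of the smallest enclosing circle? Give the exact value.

42.5

A smallest enclosing disk is always determined by at most three of the input points on its boundary.
The farthest pair is (4, -8)–(-3, 3) with squared distance 170. The circle on this segment as diameter has centre (0.5, -2.5) and r² = 170/4 = 42.5.
Check (1, 3): distance² to centre = 30.5 ≤ 42.5, so it lies inside.
All remaining points lie in this disk, and no smaller disk contains both endpoints, so this is the minimum enclosing circle.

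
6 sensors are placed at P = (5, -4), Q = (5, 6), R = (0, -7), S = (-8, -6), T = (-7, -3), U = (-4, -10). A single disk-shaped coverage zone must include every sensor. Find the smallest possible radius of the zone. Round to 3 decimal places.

A smallest enclosing disk is always determined by at most three of the input points on its boundary.
The minimum enclosing circle is determined by three boundary points: Q, S, U.
Their circumcentre is (0.18, -1.82) with r² = 84.3848.
The farthest remaining point T is at distance² 52.9448 ≤ 84.3848.
r = √(84.3848) ≈ 9.186.

9.186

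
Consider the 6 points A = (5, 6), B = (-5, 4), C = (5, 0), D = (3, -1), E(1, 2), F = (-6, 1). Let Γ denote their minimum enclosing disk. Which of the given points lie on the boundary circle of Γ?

A smallest enclosing disk is always determined by at most three of the input points on its boundary.
The minimum enclosing circle is determined by three boundary points: A, C, F.
Their circumcentre is (-3/11, 3) with r² = 4453/121.
The farthest remaining point D is at distance² 3232/121 ≤ 4453/121.
The points at distance exactly r from the centre are A, C, F — 3 points.

A, C, F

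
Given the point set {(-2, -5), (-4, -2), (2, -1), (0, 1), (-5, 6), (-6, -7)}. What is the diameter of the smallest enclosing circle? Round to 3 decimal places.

13.171

By Welzl's lemma the MEC is supported by two points (diametrically opposite) or three points (on a circumcircle).
The minimum enclosing circle is determined by three boundary points: (2, -1), (-5, 6), (-6, -7).
Their circumcentre is (-32/7, -4/7) with r² = 2125/49.
The farthest remaining point (-2, -5) is at distance² 1285/49 ≤ 2125/49.
Diameter = 2r = 2√(2125/49) ≈ 13.171.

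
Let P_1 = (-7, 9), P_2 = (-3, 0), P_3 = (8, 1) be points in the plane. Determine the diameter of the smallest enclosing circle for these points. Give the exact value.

Side lengths²: P_1P_2² = 97, P_1P_3² = 289, P_2P_3² = 122.
Since P_1P_3² = 289 ≥ 122 + 97 = 219, the angle opposite P_1P_3 is not acute, so the smallest enclosing circle has P_1P_3 as diameter.
Centre = midpoint of P_1P_3 = (0.5, 5), r² = 289/4 = 72.25.
Diameter = 2r = 2√(72.25) = 17.

17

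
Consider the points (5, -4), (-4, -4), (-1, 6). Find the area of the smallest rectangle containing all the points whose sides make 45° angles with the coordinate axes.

104

In coordinates u = x + y, v = x − y the rectangle is axis-aligned; the map (x,y)→(u,v) scales areas by 2.
u-values: 1, -8, 5; range = 5 − (-8) = 13.
v-values: 9, 0, -7; range = 9 − (-7) = 16.
Area = (13 × 16) / 2 = 104.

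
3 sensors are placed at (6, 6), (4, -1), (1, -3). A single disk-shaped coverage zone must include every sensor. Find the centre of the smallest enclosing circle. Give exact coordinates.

Call the three points A, B, C in the order given.
Side lengths²: AB² = 53, AC² = 106, BC² = 13.
Since AC² = 106 ≥ 53 + 13 = 66, the angle opposite AC is not acute, so the smallest enclosing circle has AC as diameter.
Centre = midpoint of AC = (3.5, 1.5), r² = 106/4 = 26.5.
Centre = (3.5, 1.5).

(3.5, 1.5)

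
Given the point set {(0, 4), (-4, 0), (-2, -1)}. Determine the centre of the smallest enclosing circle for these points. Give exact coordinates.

(-11/6, 11/6)

Call the three points A, B, C in the order given.
Side lengths²: AB² = 32, AC² = 29, BC² = 5.
Since AB² = 32 < 29 + 5 = 34, the triangle is acute, so the smallest enclosing circle is the circumcircle.
Circumcentre = (-11/6, 11/6), r² = 145/18.
Centre = (-11/6, 11/6).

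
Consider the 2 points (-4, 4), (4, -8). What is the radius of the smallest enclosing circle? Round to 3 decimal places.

The smallest circle enclosing two points has them as diameter endpoints.
Centre = midpoint = (0, -2); r² = |(-4, 4)−(4, -8)|²/4 = 208/4 = 52.
r = √52 ≈ 7.211.

7.211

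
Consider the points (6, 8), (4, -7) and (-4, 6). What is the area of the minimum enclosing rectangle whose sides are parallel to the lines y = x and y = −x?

In coordinates u = x + y, v = x − y the rectangle is axis-aligned; the map (x,y)→(u,v) scales areas by 2.
u-values: 14, -3, 2; range = 14 − (-3) = 17.
v-values: -2, 11, -10; range = 11 − (-10) = 21.
Area = (17 × 21) / 2 = 178.5.

178.5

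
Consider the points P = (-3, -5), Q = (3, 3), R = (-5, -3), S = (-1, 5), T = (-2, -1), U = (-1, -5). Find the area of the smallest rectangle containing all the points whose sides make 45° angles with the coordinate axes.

In coordinates u = x + y, v = x − y the rectangle is axis-aligned; the map (x,y)→(u,v) scales areas by 2.
u-values: -8, 6, -8, 4, -3, -6; range = 6 − (-8) = 14.
v-values: 2, 0, -2, -6, -1, 4; range = 4 − (-6) = 10.
Area = (14 × 10) / 2 = 70.

70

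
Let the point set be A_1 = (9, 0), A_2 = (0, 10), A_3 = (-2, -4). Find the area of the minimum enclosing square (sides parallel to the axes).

196

The bounding box has width 11 and height 14.
An axis-aligned square enclosing the set must have side ≥ max(width, height).
So the minimum side is max(11, 14) = 14.
Area = 14² = 196.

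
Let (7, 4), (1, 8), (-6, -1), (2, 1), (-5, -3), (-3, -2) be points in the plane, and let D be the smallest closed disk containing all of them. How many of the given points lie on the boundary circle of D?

The minimum enclosing circle is determined by three boundary points: (7, 4), (-6, -1), (-5, -3).
Their circumcentre is (41/62, 67/62) with r² = 93605/1922.
The farthest remaining point (1, 8) is at distance² 92241/1922 ≤ 93605/1922.
The points at distance exactly r from the centre are (7, 4), (-6, -1), (-5, -3) — 3 points.

3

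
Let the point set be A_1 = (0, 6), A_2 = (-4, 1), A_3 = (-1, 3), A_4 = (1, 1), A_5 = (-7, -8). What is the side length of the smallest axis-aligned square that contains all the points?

The bounding box has width 8 and height 14.
An axis-aligned square enclosing the set must have side ≥ max(width, height).
So the minimum side is max(8, 14) = 14.

14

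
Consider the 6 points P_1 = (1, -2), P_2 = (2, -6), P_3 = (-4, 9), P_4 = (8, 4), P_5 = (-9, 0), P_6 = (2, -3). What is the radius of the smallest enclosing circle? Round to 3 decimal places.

8.732

The farthest pair is P_4–P_5 with squared distance 305. The circle on this segment as diameter has centre (-0.5, 2) and r² = 305/4 = 76.25.
Check P_1: distance² to centre = 18.25 ≤ 76.25, so it lies inside.
All remaining points lie in this disk, and no smaller disk contains both endpoints, so this is the minimum enclosing circle.
r = √(76.25) ≈ 8.732.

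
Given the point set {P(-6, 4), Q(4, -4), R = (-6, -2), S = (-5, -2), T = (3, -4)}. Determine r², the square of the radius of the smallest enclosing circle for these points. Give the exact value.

The minimum enclosing circle of a finite set is fixed by two of the points (as a diameter) or three (as a circumcircle).
The farthest pair is P–Q with squared distance 164. The circle on this segment as diameter has centre (-1, 0) and r² = 164/4 = 41.
Check R: distance² to centre = 29 ≤ 41, so it lies inside.
All remaining points lie in this disk, and no smaller disk contains both endpoints, so this is the minimum enclosing circle.

41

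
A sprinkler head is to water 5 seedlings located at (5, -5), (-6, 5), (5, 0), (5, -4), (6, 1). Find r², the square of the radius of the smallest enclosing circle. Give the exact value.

55.25

By Welzl's lemma the MEC is supported by two points (diametrically opposite) or three points (on a circumcircle).
The farthest pair is (5, -5)–(-6, 5) with squared distance 221. The circle on this segment as diameter has centre (-0.5, 0) and r² = 221/4 = 55.25.
Check (5, 0): distance² to centre = 30.25 ≤ 55.25, so it lies inside.
All remaining points lie in this disk, and no smaller disk contains both endpoints, so this is the minimum enclosing circle.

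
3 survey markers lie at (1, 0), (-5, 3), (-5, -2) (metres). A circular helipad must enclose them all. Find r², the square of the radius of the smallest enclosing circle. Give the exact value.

Call the three points A, B, C in the order given.
Side lengths²: AB² = 45, AC² = 40, BC² = 25.
Since AB² = 45 < 40 + 25 = 65, the triangle is acute, so the smallest enclosing circle is the circumcircle.
Circumcentre = (-2.5, 0.5), r² = 12.5.

12.5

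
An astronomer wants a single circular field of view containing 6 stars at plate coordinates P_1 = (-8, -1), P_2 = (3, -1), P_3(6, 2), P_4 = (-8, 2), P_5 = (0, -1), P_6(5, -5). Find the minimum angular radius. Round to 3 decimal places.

7.457

A smallest enclosing disk is always determined by at most three of the input points on its boundary.
The minimum enclosing circle is determined by three boundary points: P_3, P_4, P_6.
Their circumcentre is (-1, -4/7) with r² = 2725/49.
The farthest remaining point P_1 is at distance² 2410/49 ≤ 2725/49.
r = √(2725/49) ≈ 7.457.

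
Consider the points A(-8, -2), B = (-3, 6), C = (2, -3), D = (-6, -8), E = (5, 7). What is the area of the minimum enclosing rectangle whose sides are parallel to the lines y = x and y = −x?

In coordinates u = x + y, v = x − y the rectangle is axis-aligned; the map (x,y)→(u,v) scales areas by 2.
u-values: -10, 3, -1, -14, 12; range = 12 − (-14) = 26.
v-values: -6, -9, 5, 2, -2; range = 5 − (-9) = 14.
Area = (26 × 14) / 2 = 182.

182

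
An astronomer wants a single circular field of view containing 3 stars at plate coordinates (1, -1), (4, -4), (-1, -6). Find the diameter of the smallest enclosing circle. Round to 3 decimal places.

5.859

Call the three points A, B, C in the order given.
Side lengths²: AB² = 18, AC² = 29, BC² = 29.
Since BC² = 29 < 29 + 18 = 47, the triangle is acute, so the smallest enclosing circle is the circumcircle.
Circumcentre = (15/14, -55/14), r² = 841/98.
Diameter = 2r = 2√(841/98) ≈ 5.859.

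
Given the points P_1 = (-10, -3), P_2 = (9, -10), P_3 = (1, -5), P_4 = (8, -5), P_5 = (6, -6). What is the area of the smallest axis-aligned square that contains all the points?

The bounding box has width 19 and height 7.
An axis-aligned square enclosing the set must have side ≥ max(width, height).
So the minimum side is max(19, 7) = 19.
Area = 19² = 361.

361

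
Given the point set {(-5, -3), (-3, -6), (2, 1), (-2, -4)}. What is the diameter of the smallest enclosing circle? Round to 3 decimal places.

By Welzl's lemma the MEC is supported by two points (diametrically opposite) or three points (on a circumcircle).
The minimum enclosing circle is determined by three boundary points: (-5, -3), (-3, -6), (2, 1).
Their circumcentre is (-43/58, -135/58) with r² = 31265/1682.
The farthest remaining point (-2, -4) is at distance² 7369/1682 ≤ 31265/1682.
Diameter = 2r = 2√(31265/1682) ≈ 8.623.

8.623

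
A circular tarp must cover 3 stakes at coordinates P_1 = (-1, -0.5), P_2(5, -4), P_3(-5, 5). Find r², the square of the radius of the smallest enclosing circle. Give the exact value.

Side lengths²: P_1P_2² = 48.25, P_1P_3² = 46.25, P_2P_3² = 181.
Since P_2P_3² = 181 ≥ 48.25 + 46.25 = 94.5, the angle opposite P_2P_3 is not acute, so the smallest enclosing circle has P_2P_3 as diameter.
Centre = midpoint of P_2P_3 = (0, 0.5), r² = 181/4 = 45.25.

45.25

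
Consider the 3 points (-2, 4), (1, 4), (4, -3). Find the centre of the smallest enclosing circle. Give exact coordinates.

Call the three points A, B, C in the order given.
Side lengths²: AB² = 9, AC² = 85, BC² = 58.
Since AC² = 85 ≥ 58 + 9 = 67, the angle opposite AC is not acute, so the smallest enclosing circle has AC as diameter.
Centre = midpoint of AC = (1, 0.5), r² = 85/4 = 21.25.
Centre = (1, 0.5).

(1, 0.5)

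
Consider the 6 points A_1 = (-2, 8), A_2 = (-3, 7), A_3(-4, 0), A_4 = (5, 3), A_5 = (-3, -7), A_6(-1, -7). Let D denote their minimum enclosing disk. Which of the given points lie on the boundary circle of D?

The minimum enclosing circle is determined by three boundary points: A_1, A_5, A_6.
Their circumcentre is (-2, 7/15) with r² = 12769/225.
The farthest remaining point A_4 is at distance² 12469/225 ≤ 12769/225.
The points at distance exactly r from the centre are A_1, A_5, A_6 — 3 points.

A_1, A_5, A_6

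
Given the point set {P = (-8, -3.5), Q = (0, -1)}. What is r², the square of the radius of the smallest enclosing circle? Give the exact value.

The smallest circle enclosing two points has them as diameter endpoints.
Centre = midpoint = (-4, -2.25); r² = |PQ|²/4 = 70.25/4 = 17.5625.

17.5625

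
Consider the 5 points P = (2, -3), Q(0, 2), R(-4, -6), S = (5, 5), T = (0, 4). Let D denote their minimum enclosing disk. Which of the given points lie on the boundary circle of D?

R, S

The minimum enclosing circle of a finite set is fixed by two of the points (as a diameter) or three (as a circumcircle).
The farthest pair is R–S with squared distance 202. The circle on this segment as diameter has centre (0.5, -0.5) and r² = 202/4 = 50.5.
Check P: distance² to centre = 8.5 ≤ 50.5, so it lies inside.
All remaining points lie in this disk, and no smaller disk contains both endpoints, so this is the minimum enclosing circle.
The points at distance exactly r from the centre are R, S — 2 points.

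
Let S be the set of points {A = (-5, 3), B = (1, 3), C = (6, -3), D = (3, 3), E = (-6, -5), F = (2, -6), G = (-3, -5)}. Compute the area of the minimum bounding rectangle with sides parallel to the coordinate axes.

108

x ranges over [-6, 6], width 12.
y ranges over [-6, 3], height 9.
Area = 12 × 9 = 108.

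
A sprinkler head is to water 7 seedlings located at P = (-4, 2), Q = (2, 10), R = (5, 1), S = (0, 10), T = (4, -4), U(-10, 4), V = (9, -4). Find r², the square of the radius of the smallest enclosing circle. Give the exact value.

By Welzl's lemma the MEC is supported by two points (diametrically opposite) or three points (on a circumcircle).
The farthest pair is U–V with squared distance 425. The circle on this segment as diameter has centre (-0.5, 0) and r² = 425/4 = 106.25.
Check P: distance² to centre = 16.25 ≤ 106.25, so it lies inside.
All remaining points lie in this disk, and no smaller disk contains both endpoints, so this is the minimum enclosing circle.

106.25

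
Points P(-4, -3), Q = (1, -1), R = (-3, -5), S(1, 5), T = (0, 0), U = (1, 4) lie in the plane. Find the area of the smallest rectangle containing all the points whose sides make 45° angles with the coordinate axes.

In coordinates u = x + y, v = x − y the rectangle is axis-aligned; the map (x,y)→(u,v) scales areas by 2.
u-values: -7, 0, -8, 6, 0, 5; range = 6 − (-8) = 14.
v-values: -1, 2, 2, -4, 0, -3; range = 2 − (-4) = 6.
Area = (14 × 6) / 2 = 42.

42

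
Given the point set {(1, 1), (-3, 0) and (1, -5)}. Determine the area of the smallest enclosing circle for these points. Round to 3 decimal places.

Call the three points A, B, C in the order given.
Side lengths²: AB² = 17, AC² = 36, BC² = 41.
Since BC² = 41 < 36 + 17 = 53, the triangle is acute, so the smallest enclosing circle is the circumcircle.
Circumcentre = (-0.375, -2), r² = 10.890625.
Area = π·r² = π·10.890625 ≈ 34.214.

34.214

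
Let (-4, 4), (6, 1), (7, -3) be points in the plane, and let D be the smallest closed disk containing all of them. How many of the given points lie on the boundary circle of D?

2

Call the three points A, B, C in the order given.
Side lengths²: AB² = 109, AC² = 170, BC² = 17.
Since AC² = 170 ≥ 109 + 17 = 126, the angle opposite AC is not acute, so the smallest enclosing circle has AC as diameter.
Centre = midpoint of AC = (1.5, 0.5), r² = 170/4 = 42.5.
The points at distance exactly r from the centre are (-4, 4), (7, -3) — 2 points.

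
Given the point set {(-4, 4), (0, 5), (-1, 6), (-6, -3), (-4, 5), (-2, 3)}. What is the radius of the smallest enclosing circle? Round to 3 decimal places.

5.148

A smallest enclosing disk is always determined by at most three of the input points on its boundary.
The farthest pair is (-1, 6)–(-6, -3) with squared distance 106. The circle on this segment as diameter has centre (-3.5, 1.5) and r² = 106/4 = 26.5.
Check (-4, 4): distance² to centre = 6.5 ≤ 26.5, so it lies inside.
All remaining points lie in this disk, and no smaller disk contains both endpoints, so this is the minimum enclosing circle.
r = √(26.5) ≈ 5.148.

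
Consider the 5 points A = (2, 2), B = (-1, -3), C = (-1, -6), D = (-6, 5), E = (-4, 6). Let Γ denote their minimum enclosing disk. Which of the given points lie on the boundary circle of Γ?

C, E

The minimum enclosing circle of a finite set is fixed by two of the points (as a diameter) or three (as a circumcircle).
The farthest pair is C–E with squared distance 153. The circle on this segment as diameter has centre (-2.5, 0) and r² = 153/4 = 38.25.
Check A: distance² to centre = 24.25 ≤ 38.25, so it lies inside.
All remaining points lie in this disk, and no smaller disk contains both endpoints, so this is the minimum enclosing circle.
The points at distance exactly r from the centre are C, E — 2 points.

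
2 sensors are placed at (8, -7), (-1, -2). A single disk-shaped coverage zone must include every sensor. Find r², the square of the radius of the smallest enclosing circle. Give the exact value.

The smallest circle enclosing two points has them as diameter endpoints.
Centre = midpoint = (3.5, -4.5); r² = |(8, -7)−(-1, -2)|²/4 = 106/4 = 26.5.

26.5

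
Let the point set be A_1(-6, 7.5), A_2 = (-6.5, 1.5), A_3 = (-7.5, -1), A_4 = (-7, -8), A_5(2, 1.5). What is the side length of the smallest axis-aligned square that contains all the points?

15.5

The bounding box has width 9.5 and height 15.5.
An axis-aligned square enclosing the set must have side ≥ max(width, height).
So the minimum side is max(9.5, 15.5) = 15.5.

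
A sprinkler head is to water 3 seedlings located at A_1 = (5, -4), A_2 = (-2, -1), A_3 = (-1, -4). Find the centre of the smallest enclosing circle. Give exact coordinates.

(1.5, -2.5)

Side lengths²: A_1A_2² = 58, A_1A_3² = 36, A_2A_3² = 10.
Since A_1A_2² = 58 ≥ 36 + 10 = 46, the angle opposite A_1A_2 is not acute, so the smallest enclosing circle has A_1A_2 as diameter.
Centre = midpoint of A_1A_2 = (1.5, -2.5), r² = 58/4 = 14.5.
Centre = (1.5, -2.5).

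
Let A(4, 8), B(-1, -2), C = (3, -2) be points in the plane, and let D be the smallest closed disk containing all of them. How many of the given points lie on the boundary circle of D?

Side lengths²: AB² = 125, AC² = 101, BC² = 16.
Since AB² = 125 ≥ 101 + 16 = 117, the angle opposite AB is not acute, so the smallest enclosing circle has AB as diameter.
Centre = midpoint of AB = (1.5, 3), r² = 125/4 = 31.25.
The points at distance exactly r from the centre are A, B — 2 points.

2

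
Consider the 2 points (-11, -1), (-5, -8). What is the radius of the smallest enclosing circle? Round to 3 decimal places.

4.610

The smallest circle enclosing two points has them as diameter endpoints.
Centre = midpoint = (-8, -4.5); r² = |(-11, -1)−(-5, -8)|²/4 = 85/4 = 21.25.
r = √(21.25) ≈ 4.610.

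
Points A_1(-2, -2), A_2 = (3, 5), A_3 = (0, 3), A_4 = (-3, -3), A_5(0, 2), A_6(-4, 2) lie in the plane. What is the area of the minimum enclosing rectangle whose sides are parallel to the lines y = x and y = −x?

42

In coordinates u = x + y, v = x − y the rectangle is axis-aligned; the map (x,y)→(u,v) scales areas by 2.
u-values: -4, 8, 3, -6, 2, -2; range = 8 − (-6) = 14.
v-values: 0, -2, -3, 0, -2, -6; range = 0 − (-6) = 6.
Area = (14 × 6) / 2 = 42.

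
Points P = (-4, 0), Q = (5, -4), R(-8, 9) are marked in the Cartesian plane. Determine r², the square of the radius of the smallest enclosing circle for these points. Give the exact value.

84.5

Side lengths²: PQ² = 97, PR² = 97, QR² = 338.
Since QR² = 338 ≥ 97 + 97 = 194, the angle opposite QR is not acute, so the smallest enclosing circle has QR as diameter.
Centre = midpoint of QR = (-1.5, 2.5), r² = 338/4 = 84.5.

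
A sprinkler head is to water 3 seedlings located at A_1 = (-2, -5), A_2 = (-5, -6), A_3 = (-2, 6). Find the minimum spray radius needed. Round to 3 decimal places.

Side lengths²: A_1A_2² = 10, A_1A_3² = 121, A_2A_3² = 153.
Since A_2A_3² = 153 ≥ 121 + 10 = 131, the angle opposite A_2A_3 is not acute, so the smallest enclosing circle has A_2A_3 as diameter.
Centre = midpoint of A_2A_3 = (-3.5, 0), r² = 153/4 = 38.25.
r = √(38.25) ≈ 6.185.

6.185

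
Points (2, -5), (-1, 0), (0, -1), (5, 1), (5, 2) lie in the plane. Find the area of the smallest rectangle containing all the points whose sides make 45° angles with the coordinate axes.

40

In coordinates u = x + y, v = x − y the rectangle is axis-aligned; the map (x,y)→(u,v) scales areas by 2.
u-values: -3, -1, -1, 6, 7; range = 7 − (-3) = 10.
v-values: 7, -1, 1, 4, 3; range = 7 − (-1) = 8.
Area = (10 × 8) / 2 = 40.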